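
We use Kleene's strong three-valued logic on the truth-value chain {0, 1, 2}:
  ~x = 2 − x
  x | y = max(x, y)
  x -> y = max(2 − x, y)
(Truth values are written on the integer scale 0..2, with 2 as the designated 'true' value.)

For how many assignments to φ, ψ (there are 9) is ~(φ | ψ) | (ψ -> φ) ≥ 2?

5

φ = 0, ψ = 0 ↦ 2  ≥
φ = 0, ψ = 1 ↦ 1  <
φ = 0, ψ = 2 ↦ 0  <
φ = 1, ψ = 0 ↦ 2  ≥
φ = 1, ψ = 1 ↦ 1  <
φ = 1, ψ = 2 ↦ 1  <
φ = 2, ψ = 0 ↦ 2  ≥
φ = 2, ψ = 1 ↦ 2  ≥
φ = 2, ψ = 2 ↦ 2  ≥
So 5 of the 9 assignments meet the threshold.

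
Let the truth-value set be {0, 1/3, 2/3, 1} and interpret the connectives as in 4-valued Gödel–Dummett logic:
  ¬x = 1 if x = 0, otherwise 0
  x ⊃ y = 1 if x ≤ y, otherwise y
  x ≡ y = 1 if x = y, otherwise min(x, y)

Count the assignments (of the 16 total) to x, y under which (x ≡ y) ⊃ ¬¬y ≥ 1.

15

x = 0, y = 0 ↦ 0  <
x = 0, y = 1/3 ↦ 1  ≥
x = 0, y = 2/3 ↦ 1  ≥
x = 0, y = 1 ↦ 1  ≥
x = 1/3, y = 0 ↦ 1  ≥
x = 1/3, y = 1/3 ↦ 1  ≥
x = 1/3, y = 2/3 ↦ 1  ≥
x = 1/3, y = 1 ↦ 1  ≥
x = 2/3, y = 0 ↦ 1  ≥
x = 2/3, y = 1/3 ↦ 1  ≥
x = 2/3, y = 2/3 ↦ 1  ≥
x = 2/3, y = 1 ↦ 1  ≥
x = 1, y = 0 ↦ 1  ≥
x = 1, y = 1/3 ↦ 1  ≥
x = 1, y = 2/3 ↦ 1  ≥
x = 1, y = 1 ↦ 1  ≥
So 15 of the 16 assignments meet the threshold.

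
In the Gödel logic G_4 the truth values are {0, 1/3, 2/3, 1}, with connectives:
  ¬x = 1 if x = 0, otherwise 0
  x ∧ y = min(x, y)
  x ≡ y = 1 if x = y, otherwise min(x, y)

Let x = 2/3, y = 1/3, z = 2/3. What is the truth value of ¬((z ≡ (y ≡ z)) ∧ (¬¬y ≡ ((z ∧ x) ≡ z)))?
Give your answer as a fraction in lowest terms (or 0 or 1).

y ≡ z = 1/3 ≡ 2/3 = 1/3
z ≡ (y ≡ z) = 2/3 ≡ 1/3 = 1/3
¬y = ¬1/3 = 0
¬¬y = ¬0 = 1
z ∧ x = 2/3 ∧ 2/3 = 2/3
(z ∧ x) ≡ z = 2/3 ≡ 2/3 = 1
¬¬y ≡ ((z ∧ x) ≡ z) = 1 ≡ 1 = 1
(z ≡ (y ≡ z)) ∧ (¬¬y ≡ ((z ∧ x) ≡ z)) = 1/3 ∧ 1 = 1/3
¬((z ≡ (y ≡ z)) ∧ (¬¬y ≡ ((z ∧ x) ≡ z))) = ¬1/3 = 0

0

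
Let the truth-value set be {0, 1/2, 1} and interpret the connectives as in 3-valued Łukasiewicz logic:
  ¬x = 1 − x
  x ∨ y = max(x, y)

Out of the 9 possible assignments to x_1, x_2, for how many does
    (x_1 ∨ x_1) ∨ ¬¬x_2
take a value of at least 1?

5

x_1 = 0, x_2 = 0 ↦ 0  <
x_1 = 0, x_2 = 1/2 ↦ 1/2  <
x_1 = 0, x_2 = 1 ↦ 1  ≥
x_1 = 1/2, x_2 = 0 ↦ 1/2  <
x_1 = 1/2, x_2 = 1/2 ↦ 1/2  <
x_1 = 1/2, x_2 = 1 ↦ 1  ≥
x_1 = 1, x_2 = 0 ↦ 1  ≥
x_1 = 1, x_2 = 1/2 ↦ 1  ≥
x_1 = 1, x_2 = 1 ↦ 1  ≥
So 5 of the 9 assignments meet the threshold.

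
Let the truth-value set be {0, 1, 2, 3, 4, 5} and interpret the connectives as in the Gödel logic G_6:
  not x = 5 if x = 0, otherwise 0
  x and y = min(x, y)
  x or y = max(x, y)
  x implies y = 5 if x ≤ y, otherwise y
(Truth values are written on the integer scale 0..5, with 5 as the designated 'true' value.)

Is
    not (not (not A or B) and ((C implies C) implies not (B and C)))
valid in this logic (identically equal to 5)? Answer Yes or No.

No

Counterexample: take A = 1, B = 0, C = 0.
not A = not 1 = 0
not A or B = 0 or 0 = 0
not (not A or B) = not 0 = 5
C implies C = 0 implies 0 = 5
B and C = 0 and 0 = 0
not (B and C) = not 0 = 5
(C implies C) implies not (B and C) = 5 implies 5 = 5
not (not A or B) and ((C implies C) implies not (B and C)) = 5 and 5 = 5
not (not (not A or B) and ((C implies C) implies not (B and C))) = not 5 = 0
This gives 0 ≠ 5.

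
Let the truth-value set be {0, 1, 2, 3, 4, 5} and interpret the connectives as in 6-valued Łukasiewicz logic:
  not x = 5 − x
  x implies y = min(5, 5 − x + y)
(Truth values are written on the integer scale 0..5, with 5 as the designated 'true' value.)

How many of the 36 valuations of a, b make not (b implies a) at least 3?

6

value 5: 1 assignment (counts)
value 4: 2 assignments (counts)
value 3: 3 assignments (counts)
value 2: 4 assignments
value 1: 5 assignments
value 0: 21 assignments
So 6 of the 36 assignments meet the threshold.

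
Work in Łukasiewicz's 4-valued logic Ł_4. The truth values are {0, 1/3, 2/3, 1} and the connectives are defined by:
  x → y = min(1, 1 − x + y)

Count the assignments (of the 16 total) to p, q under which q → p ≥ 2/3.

p = 0, q = 0 ↦ 1  ≥
p = 0, q = 1/3 ↦ 2/3  ≥
p = 0, q = 2/3 ↦ 1/3  <
p = 0, q = 1 ↦ 0  <
p = 1/3, q = 0 ↦ 1  ≥
p = 1/3, q = 1/3 ↦ 1  ≥
p = 1/3, q = 2/3 ↦ 2/3  ≥
p = 1/3, q = 1 ↦ 1/3  <
p = 2/3, q = 0 ↦ 1  ≥
p = 2/3, q = 1/3 ↦ 1  ≥
p = 2/3, q = 2/3 ↦ 1  ≥
p = 2/3, q = 1 ↦ 2/3  ≥
p = 1, q = 0 ↦ 1  ≥
p = 1, q = 1/3 ↦ 1  ≥
p = 1, q = 2/3 ↦ 1  ≥
p = 1, q = 1 ↦ 1  ≥
So 13 of the 16 assignments meet the threshold.

13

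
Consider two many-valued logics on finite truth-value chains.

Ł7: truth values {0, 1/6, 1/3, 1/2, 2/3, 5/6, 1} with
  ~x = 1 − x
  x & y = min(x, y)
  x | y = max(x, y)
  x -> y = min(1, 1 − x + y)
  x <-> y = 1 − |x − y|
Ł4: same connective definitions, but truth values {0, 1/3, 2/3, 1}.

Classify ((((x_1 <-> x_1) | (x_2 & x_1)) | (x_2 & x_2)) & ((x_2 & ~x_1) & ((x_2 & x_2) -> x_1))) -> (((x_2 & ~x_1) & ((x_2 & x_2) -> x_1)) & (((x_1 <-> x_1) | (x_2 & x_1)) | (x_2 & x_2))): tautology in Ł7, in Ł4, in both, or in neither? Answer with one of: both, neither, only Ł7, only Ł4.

both

In Ł7: every assignment gives 1 — tautology.
In Ł4: every assignment gives 1 — tautology.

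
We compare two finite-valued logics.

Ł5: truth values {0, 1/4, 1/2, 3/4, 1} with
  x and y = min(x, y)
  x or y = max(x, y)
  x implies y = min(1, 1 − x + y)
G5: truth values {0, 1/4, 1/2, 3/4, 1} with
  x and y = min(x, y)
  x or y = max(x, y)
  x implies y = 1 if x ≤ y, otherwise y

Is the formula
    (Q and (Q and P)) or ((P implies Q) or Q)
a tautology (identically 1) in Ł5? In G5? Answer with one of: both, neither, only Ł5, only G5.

neither

In Ł5: at P = 1/4, Q = 0 the value is 3/4 — not a tautology.
In G5: at P = 1/4, Q = 0 the value is 0 — not a tautology.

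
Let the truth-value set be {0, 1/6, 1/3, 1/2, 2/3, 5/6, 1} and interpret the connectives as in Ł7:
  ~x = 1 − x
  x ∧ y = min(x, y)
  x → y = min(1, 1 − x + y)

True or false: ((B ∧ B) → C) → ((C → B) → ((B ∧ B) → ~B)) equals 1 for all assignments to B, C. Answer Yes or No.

No

Counterexample: take B = 2/3, C = 1/2.
B ∧ B = 2/3 ∧ 2/3 = 2/3
(B ∧ B) → C = 2/3 → 1/2 = 5/6
C → B = 1/2 → 2/3 = 1
B ∧ B = 2/3 ∧ 2/3 = 2/3
~B = ~2/3 = 1/3
(B ∧ B) → ~B = 2/3 → 1/3 = 2/3
(C → B) → ((B ∧ B) → ~B) = 1 → 2/3 = 2/3
((B ∧ B) → C) → ((C → B) → ((B ∧ B) → ~B)) = 5/6 → 2/3 = 5/6
This gives 5/6 ≠ 1.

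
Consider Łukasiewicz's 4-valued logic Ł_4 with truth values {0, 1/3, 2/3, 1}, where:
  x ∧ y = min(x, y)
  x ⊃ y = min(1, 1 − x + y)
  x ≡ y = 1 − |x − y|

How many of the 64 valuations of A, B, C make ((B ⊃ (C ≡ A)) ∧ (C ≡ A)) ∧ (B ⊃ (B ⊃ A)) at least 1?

value 1: 12 assignments (counts)
value 2/3: 23 assignments
value 1/3: 18 assignments
value 0: 11 assignments
So 12 of the 64 assignments meet the threshold.

12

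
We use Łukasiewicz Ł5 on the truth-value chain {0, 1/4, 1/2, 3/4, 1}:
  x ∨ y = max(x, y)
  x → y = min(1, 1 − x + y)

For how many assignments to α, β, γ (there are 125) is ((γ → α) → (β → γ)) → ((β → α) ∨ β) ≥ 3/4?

121

value 1: 106 assignments (counts)
value 3/4: 15 assignments (counts)
value 1/2: 4 assignments
So 121 of the 125 assignments meet the threshold.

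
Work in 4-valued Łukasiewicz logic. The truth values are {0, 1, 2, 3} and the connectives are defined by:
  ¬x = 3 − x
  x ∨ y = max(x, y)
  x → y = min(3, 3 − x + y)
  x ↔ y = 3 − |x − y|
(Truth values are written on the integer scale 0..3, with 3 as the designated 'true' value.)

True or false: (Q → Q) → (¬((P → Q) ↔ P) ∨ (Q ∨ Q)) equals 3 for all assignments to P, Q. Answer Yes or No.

Counterexample: take P = 1, Q = 0.
Q → Q = 0 → 0 = 3
P → Q = 1 → 0 = 2
(P → Q) ↔ P = 2 ↔ 1 = 2
¬((P → Q) ↔ P) = ¬2 = 1
Q ∨ Q = 0 ∨ 0 = 0
¬((P → Q) ↔ P) ∨ (Q ∨ Q) = 1 ∨ 0 = 1
(Q → Q) → (¬((P → Q) ↔ P) ∨ (Q ∨ Q)) = 3 → 1 = 1
This gives 1 ≠ 3.

No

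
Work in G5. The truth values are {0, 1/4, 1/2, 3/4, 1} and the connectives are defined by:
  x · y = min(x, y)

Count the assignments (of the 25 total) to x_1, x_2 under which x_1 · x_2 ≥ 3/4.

value 1: 1 assignment (counts)
value 3/4: 3 assignments (counts)
value 1/2: 5 assignments
value 1/4: 7 assignments
value 0: 9 assignments
So 4 of the 25 assignments meet the threshold.

4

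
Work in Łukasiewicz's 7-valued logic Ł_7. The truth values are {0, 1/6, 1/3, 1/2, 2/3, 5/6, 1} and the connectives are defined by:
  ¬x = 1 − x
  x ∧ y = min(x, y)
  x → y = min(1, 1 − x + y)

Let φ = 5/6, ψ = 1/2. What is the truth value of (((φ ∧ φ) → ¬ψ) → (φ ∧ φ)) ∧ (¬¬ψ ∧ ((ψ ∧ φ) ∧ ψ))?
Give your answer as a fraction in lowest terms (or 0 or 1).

φ ∧ φ = 5/6 ∧ 5/6 = 5/6
¬ψ = ¬1/2 = 1/2
(φ ∧ φ) → ¬ψ = 5/6 → 1/2 = 2/3
φ ∧ φ = 5/6 ∧ 5/6 = 5/6
((φ ∧ φ) → ¬ψ) → (φ ∧ φ) = 2/3 → 5/6 = 1
¬ψ = ¬1/2 = 1/2
¬¬ψ = ¬1/2 = 1/2
ψ ∧ φ = 1/2 ∧ 5/6 = 1/2
(ψ ∧ φ) ∧ ψ = 1/2 ∧ 1/2 = 1/2
¬¬ψ ∧ ((ψ ∧ φ) ∧ ψ) = 1/2 ∧ 1/2 = 1/2
(((φ ∧ φ) → ¬ψ) → (φ ∧ φ)) ∧ (¬¬ψ ∧ ((ψ ∧ φ) ∧ ψ)) = 1 ∧ 1/2 = 1/2

1/2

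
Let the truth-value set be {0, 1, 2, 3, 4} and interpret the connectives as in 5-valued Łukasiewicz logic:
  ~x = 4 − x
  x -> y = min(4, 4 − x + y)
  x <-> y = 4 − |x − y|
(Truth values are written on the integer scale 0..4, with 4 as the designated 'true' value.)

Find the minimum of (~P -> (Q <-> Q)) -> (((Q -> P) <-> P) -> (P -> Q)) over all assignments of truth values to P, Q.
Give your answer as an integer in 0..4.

0

Take P = 4, Q = 0:
~P = ~4 = 0
Q <-> Q = 0 <-> 0 = 4
~P -> (Q <-> Q) = 0 -> 4 = 4
Q -> P = 0 -> 4 = 4
(Q -> P) <-> P = 4 <-> 4 = 4
P -> Q = 4 -> 0 = 0
((Q -> P) <-> P) -> (P -> Q) = 4 -> 0 = 0
(~P -> (Q <-> Q)) -> (((Q -> P) <-> P) -> (P -> Q)) = 4 -> 0 = 0
No assignment yields a value below 0, so this is the minimum.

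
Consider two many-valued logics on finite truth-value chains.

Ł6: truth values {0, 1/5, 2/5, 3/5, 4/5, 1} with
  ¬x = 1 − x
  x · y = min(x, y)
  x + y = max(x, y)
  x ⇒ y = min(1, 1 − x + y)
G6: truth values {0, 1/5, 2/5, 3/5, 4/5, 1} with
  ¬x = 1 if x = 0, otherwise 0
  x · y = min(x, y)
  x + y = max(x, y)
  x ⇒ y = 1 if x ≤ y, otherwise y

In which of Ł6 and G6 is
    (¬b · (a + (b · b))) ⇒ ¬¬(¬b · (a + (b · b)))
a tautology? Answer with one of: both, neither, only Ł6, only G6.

In Ł6: every assignment gives 1 — tautology.
In G6: every assignment gives 1 — tautology.

both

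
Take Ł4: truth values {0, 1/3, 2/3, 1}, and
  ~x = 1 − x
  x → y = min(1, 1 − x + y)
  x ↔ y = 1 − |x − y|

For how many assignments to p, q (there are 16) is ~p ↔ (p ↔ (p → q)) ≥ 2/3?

9

p = 0, q = 0 ↦ 0  <
p = 0, q = 1/3 ↦ 0  <
p = 0, q = 2/3 ↦ 0  <
p = 0, q = 1 ↦ 0  <
p = 1/3, q = 0 ↦ 1  ≥
p = 1/3, q = 1/3 ↦ 2/3  ≥
p = 1/3, q = 2/3 ↦ 2/3  ≥
p = 1/3, q = 1 ↦ 2/3  ≥
p = 2/3, q = 0 ↦ 2/3  ≥
p = 2/3, q = 1/3 ↦ 1/3  <
p = 2/3, q = 2/3 ↦ 2/3  ≥
p = 2/3, q = 1 ↦ 2/3  ≥
p = 1, q = 0 ↦ 1  ≥
p = 1, q = 1/3 ↦ 2/3  ≥
p = 1, q = 2/3 ↦ 1/3  <
p = 1, q = 1 ↦ 0  <
So 9 of the 16 assignments meet the threshold.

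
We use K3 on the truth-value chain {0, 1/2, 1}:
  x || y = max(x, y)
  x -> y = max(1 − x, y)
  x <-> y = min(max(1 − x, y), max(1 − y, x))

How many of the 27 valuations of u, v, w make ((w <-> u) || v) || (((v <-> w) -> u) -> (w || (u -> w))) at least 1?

19

value 1: 19 assignments (counts)
value 1/2: 7 assignments
value 0: 1 assignment
So 19 of the 27 assignments meet the threshold.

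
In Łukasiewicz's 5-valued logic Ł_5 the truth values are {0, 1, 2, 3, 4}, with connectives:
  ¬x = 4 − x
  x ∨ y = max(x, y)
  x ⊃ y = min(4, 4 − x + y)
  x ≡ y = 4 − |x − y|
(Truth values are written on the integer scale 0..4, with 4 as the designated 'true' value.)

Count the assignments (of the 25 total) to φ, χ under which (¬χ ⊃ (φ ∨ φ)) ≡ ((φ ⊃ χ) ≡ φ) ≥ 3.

12

value 4: 4 assignments (counts)
value 3: 8 assignments (counts)
value 2: 7 assignments
value 1: 4 assignments
value 0: 2 assignments
So 12 of the 25 assignments meet the threshold.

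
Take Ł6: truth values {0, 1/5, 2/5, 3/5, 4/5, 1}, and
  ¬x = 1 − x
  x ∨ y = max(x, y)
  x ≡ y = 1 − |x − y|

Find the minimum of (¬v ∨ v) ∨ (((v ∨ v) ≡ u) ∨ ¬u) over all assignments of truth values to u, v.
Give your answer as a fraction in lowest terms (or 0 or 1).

3/5

Take u = 4/5, v = 2/5:
¬v = ¬2/5 = 3/5
¬v ∨ v = 3/5 ∨ 2/5 = 3/5
v ∨ v = 2/5 ∨ 2/5 = 2/5
(v ∨ v) ≡ u = 2/5 ≡ 4/5 = 3/5
¬u = ¬4/5 = 1/5
((v ∨ v) ≡ u) ∨ ¬u = 3/5 ∨ 1/5 = 3/5
(¬v ∨ v) ∨ (((v ∨ v) ≡ u) ∨ ¬u) = 3/5 ∨ 3/5 = 3/5
No assignment yields a value below 3/5, so this is the minimum.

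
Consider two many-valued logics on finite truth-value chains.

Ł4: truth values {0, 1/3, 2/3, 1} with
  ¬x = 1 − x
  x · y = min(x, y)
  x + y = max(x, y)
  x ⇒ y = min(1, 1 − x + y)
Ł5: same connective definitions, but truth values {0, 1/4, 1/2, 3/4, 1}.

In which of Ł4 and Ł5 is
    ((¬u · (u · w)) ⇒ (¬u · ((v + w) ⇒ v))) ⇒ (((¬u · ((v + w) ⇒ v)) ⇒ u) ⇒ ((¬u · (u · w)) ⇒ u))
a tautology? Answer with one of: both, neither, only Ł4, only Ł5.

both

In Ł4: every assignment gives 1 — tautology.
In Ł5: every assignment gives 1 — tautology.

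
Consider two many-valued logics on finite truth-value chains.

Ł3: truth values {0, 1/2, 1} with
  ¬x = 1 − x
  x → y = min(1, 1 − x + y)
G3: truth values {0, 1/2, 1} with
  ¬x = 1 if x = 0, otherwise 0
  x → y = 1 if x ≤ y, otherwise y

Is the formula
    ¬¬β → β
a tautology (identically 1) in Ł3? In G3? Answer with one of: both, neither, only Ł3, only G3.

In Ł3: every assignment gives 1 — tautology.
In G3: at β = 1/2 the value is 1/2 — not a tautology.

only Ł3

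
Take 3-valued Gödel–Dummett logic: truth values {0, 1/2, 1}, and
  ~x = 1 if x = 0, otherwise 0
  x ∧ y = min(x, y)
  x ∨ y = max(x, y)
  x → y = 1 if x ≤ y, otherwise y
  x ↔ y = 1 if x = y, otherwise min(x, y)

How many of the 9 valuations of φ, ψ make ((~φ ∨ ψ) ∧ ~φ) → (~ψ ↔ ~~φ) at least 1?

φ = 0, ψ = 0 ↦ 0  <
φ = 0, ψ = 1/2 ↦ 1  ≥
φ = 0, ψ = 1 ↦ 1  ≥
φ = 1/2, ψ = 0 ↦ 1  ≥
φ = 1/2, ψ = 1/2 ↦ 1  ≥
φ = 1/2, ψ = 1 ↦ 1  ≥
φ = 1, ψ = 0 ↦ 1  ≥
φ = 1, ψ = 1/2 ↦ 1  ≥
φ = 1, ψ = 1 ↦ 1  ≥
So 8 of the 9 assignments meet the threshold.

8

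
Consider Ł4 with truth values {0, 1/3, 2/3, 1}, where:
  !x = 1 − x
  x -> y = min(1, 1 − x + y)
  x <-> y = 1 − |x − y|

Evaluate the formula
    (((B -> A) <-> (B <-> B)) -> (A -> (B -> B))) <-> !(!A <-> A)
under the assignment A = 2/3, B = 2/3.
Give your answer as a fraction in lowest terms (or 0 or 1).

B -> A = 2/3 -> 2/3 = 1
B <-> B = 2/3 <-> 2/3 = 1
(B -> A) <-> (B <-> B) = 1 <-> 1 = 1
B -> B = 2/3 -> 2/3 = 1
A -> (B -> B) = 2/3 -> 1 = 1
((B -> A) <-> (B <-> B)) -> (A -> (B -> B)) = 1 -> 1 = 1
!A = !2/3 = 1/3
!A <-> A = 1/3 <-> 2/3 = 2/3
!(!A <-> A) = !2/3 = 1/3
(((B -> A) <-> (B <-> B)) -> (A -> (B -> B))) <-> !(!A <-> A) = 1 <-> 1/3 = 1/3

1/3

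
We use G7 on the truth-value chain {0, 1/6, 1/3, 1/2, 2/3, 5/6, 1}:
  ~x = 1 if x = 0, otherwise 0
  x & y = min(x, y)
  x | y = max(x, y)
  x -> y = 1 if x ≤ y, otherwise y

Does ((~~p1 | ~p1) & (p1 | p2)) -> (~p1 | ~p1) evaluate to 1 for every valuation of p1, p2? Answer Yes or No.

No

Counterexample: take p1 = 1/6, p2 = 0.
~p1 = ~1/6 = 0
~~p1 = ~0 = 1
~p1 = ~1/6 = 0
~~p1 | ~p1 = 1 | 0 = 1
p1 | p2 = 1/6 | 0 = 1/6
(~~p1 | ~p1) & (p1 | p2) = 1 & 1/6 = 1/6
~p1 = ~1/6 = 0
~p1 = ~1/6 = 0
~p1 | ~p1 = 0 | 0 = 0
((~~p1 | ~p1) & (p1 | p2)) -> (~p1 | ~p1) = 1/6 -> 0 = 0
This gives 0 ≠ 1.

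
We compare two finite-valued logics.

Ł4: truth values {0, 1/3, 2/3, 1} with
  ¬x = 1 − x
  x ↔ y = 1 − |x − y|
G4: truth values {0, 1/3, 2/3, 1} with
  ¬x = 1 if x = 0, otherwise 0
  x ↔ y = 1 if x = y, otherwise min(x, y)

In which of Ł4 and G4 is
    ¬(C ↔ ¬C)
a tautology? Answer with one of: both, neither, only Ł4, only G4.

only G4

In Ł4: at C = 1/3 the value is 1/3 — not a tautology.
In G4: every assignment gives 1 — tautology.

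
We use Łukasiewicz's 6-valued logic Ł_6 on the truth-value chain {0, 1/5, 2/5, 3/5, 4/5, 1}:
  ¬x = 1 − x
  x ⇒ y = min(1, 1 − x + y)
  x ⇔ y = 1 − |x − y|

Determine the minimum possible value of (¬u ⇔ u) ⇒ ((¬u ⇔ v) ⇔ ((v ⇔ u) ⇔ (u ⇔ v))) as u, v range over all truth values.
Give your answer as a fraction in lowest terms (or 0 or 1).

Take u = 2/5, v = 0:
¬u = ¬2/5 = 3/5
¬u ⇔ u = 3/5 ⇔ 2/5 = 4/5
¬u = ¬2/5 = 3/5
¬u ⇔ v = 3/5 ⇔ 0 = 2/5
v ⇔ u = 0 ⇔ 2/5 = 3/5
u ⇔ v = 2/5 ⇔ 0 = 3/5
(v ⇔ u) ⇔ (u ⇔ v) = 3/5 ⇔ 3/5 = 1
(¬u ⇔ v) ⇔ ((v ⇔ u) ⇔ (u ⇔ v)) = 2/5 ⇔ 1 = 2/5
(¬u ⇔ u) ⇒ ((¬u ⇔ v) ⇔ ((v ⇔ u) ⇔ (u ⇔ v))) = 4/5 ⇒ 2/5 = 3/5
No assignment yields a value below 3/5, so this is the minimum.

3/5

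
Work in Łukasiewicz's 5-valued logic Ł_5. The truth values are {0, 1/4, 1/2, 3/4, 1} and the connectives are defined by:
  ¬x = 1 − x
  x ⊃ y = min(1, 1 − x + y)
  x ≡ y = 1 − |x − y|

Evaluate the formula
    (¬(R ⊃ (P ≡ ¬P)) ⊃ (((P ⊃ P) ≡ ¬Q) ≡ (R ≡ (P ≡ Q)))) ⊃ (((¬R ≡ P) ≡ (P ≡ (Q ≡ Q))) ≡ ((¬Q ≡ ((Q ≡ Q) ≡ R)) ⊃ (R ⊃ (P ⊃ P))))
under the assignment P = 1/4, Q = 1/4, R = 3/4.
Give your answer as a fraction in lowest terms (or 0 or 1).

¬P = ¬1/4 = 3/4
P ≡ ¬P = 1/4 ≡ 3/4 = 1/2
R ⊃ (P ≡ ¬P) = 3/4 ⊃ 1/2 = 3/4
¬(R ⊃ (P ≡ ¬P)) = ¬3/4 = 1/4
P ⊃ P = 1/4 ⊃ 1/4 = 1
¬Q = ¬1/4 = 3/4
(P ⊃ P) ≡ ¬Q = 1 ≡ 3/4 = 3/4
P ≡ Q = 1/4 ≡ 1/4 = 1
R ≡ (P ≡ Q) = 3/4 ≡ 1 = 3/4
((P ⊃ P) ≡ ¬Q) ≡ (R ≡ (P ≡ Q)) = 3/4 ≡ 3/4 = 1
¬(R ⊃ (P ≡ ¬P)) ⊃ (((P ⊃ P) ≡ ¬Q) ≡ (R ≡ (P ≡ Q))) = 1/4 ⊃ 1 = 1
¬R = ¬3/4 = 1/4
¬R ≡ P = 1/4 ≡ 1/4 = 1
Q ≡ Q = 1/4 ≡ 1/4 = 1
P ≡ (Q ≡ Q) = 1/4 ≡ 1 = 1/4
(¬R ≡ P) ≡ (P ≡ (Q ≡ Q)) = 1 ≡ 1/4 = 1/4
¬Q = ¬1/4 = 3/4
Q ≡ Q = 1/4 ≡ 1/4 = 1
(Q ≡ Q) ≡ R = 1 ≡ 3/4 = 3/4
¬Q ≡ ((Q ≡ Q) ≡ R) = 3/4 ≡ 3/4 = 1
P ⊃ P = 1/4 ⊃ 1/4 = 1
R ⊃ (P ⊃ P) = 3/4 ⊃ 1 = 1
(¬Q ≡ ((Q ≡ Q) ≡ R)) ⊃ (R ⊃ (P ⊃ P)) = 1 ⊃ 1 = 1
((¬R ≡ P) ≡ (P ≡ (Q ≡ Q))) ≡ ((¬Q ≡ ((Q ≡ Q) ≡ R)) ⊃ (R ⊃ (P ⊃ P))) = 1/4 ≡ 1 = 1/4
(¬(R ⊃ (P ≡ ¬P)) ⊃ (((P ⊃ P) ≡ ¬Q) ≡ (R ≡ (P ≡ Q)))) ⊃ (((¬R ≡ P) ≡ (P ≡ (Q ≡ Q))) ≡ ((¬Q ≡ ((Q ≡ Q) ≡ R)) ⊃ (R ⊃ (P ⊃ P)))) = 1 ⊃ 1/4 = 1/4

1/4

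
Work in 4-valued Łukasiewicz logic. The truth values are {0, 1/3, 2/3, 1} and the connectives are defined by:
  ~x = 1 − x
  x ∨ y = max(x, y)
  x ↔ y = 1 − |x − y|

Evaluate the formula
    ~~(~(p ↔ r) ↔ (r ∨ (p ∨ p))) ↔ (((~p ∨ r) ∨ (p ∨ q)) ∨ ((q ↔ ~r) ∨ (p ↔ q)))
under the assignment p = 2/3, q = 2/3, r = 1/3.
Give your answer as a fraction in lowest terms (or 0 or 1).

p ↔ r = 2/3 ↔ 1/3 = 2/3
~(p ↔ r) = ~2/3 = 1/3
p ∨ p = 2/3 ∨ 2/3 = 2/3
r ∨ (p ∨ p) = 1/3 ∨ 2/3 = 2/3
~(p ↔ r) ↔ (r ∨ (p ∨ p)) = 1/3 ↔ 2/3 = 2/3
~(~(p ↔ r) ↔ (r ∨ (p ∨ p))) = ~2/3 = 1/3
~~(~(p ↔ r) ↔ (r ∨ (p ∨ p))) = ~1/3 = 2/3
~p = ~2/3 = 1/3
~p ∨ r = 1/3 ∨ 1/3 = 1/3
p ∨ q = 2/3 ∨ 2/3 = 2/3
(~p ∨ r) ∨ (p ∨ q) = 1/3 ∨ 2/3 = 2/3
~r = ~1/3 = 2/3
q ↔ ~r = 2/3 ↔ 2/3 = 1
p ↔ q = 2/3 ↔ 2/3 = 1
(q ↔ ~r) ∨ (p ↔ q) = 1 ∨ 1 = 1
((~p ∨ r) ∨ (p ∨ q)) ∨ ((q ↔ ~r) ∨ (p ↔ q)) = 2/3 ∨ 1 = 1
~~(~(p ↔ r) ↔ (r ∨ (p ∨ p))) ↔ (((~p ∨ r) ∨ (p ∨ q)) ∨ ((q ↔ ~r) ∨ (p ↔ q))) = 2/3 ↔ 1 = 2/3

2/3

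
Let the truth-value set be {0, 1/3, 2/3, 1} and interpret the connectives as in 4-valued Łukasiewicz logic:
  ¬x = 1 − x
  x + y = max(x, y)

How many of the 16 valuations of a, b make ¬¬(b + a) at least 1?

7

a = 0, b = 0 ↦ 0  <
a = 0, b = 1/3 ↦ 1/3  <
a = 0, b = 2/3 ↦ 2/3  <
a = 0, b = 1 ↦ 1  ≥
a = 1/3, b = 0 ↦ 1/3  <
a = 1/3, b = 1/3 ↦ 1/3  <
a = 1/3, b = 2/3 ↦ 2/3  <
a = 1/3, b = 1 ↦ 1  ≥
a = 2/3, b = 0 ↦ 2/3  <
a = 2/3, b = 1/3 ↦ 2/3  <
a = 2/3, b = 2/3 ↦ 2/3  <
a = 2/3, b = 1 ↦ 1  ≥
a = 1, b = 0 ↦ 1  ≥
a = 1, b = 1/3 ↦ 1  ≥
a = 1, b = 2/3 ↦ 1  ≥
a = 1, b = 1 ↦ 1  ≥
So 7 of the 16 assignments meet the threshold.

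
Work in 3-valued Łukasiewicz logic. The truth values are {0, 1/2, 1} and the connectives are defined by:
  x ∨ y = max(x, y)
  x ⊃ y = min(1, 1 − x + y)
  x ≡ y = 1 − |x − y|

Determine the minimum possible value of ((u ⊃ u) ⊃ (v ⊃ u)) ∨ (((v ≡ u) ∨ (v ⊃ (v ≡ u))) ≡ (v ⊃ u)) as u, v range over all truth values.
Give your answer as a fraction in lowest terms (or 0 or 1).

1/2

Take u = 0, v = 1/2:
u ⊃ u = 0 ⊃ 0 = 1
v ⊃ u = 1/2 ⊃ 0 = 1/2
(u ⊃ u) ⊃ (v ⊃ u) = 1 ⊃ 1/2 = 1/2
v ≡ u = 1/2 ≡ 0 = 1/2
v ≡ u = 1/2 ≡ 0 = 1/2
v ⊃ (v ≡ u) = 1/2 ⊃ 1/2 = 1
(v ≡ u) ∨ (v ⊃ (v ≡ u)) = 1/2 ∨ 1 = 1
v ⊃ u = 1/2 ⊃ 0 = 1/2
((v ≡ u) ∨ (v ⊃ (v ≡ u))) ≡ (v ⊃ u) = 1 ≡ 1/2 = 1/2
((u ⊃ u) ⊃ (v ⊃ u)) ∨ (((v ≡ u) ∨ (v ⊃ (v ≡ u))) ≡ (v ⊃ u)) = 1/2 ∨ 1/2 = 1/2
No assignment yields a value below 1/2, so this is the minimum.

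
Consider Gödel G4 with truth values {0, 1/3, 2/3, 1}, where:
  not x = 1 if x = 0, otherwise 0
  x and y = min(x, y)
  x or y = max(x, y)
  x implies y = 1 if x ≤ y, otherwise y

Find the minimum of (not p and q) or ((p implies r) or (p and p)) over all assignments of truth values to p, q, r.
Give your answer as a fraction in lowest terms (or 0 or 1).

Take p = 1/3, q = 0, r = 0:
not p = not 1/3 = 0
not p and q = 0 and 0 = 0
p implies r = 1/3 implies 0 = 0
p and p = 1/3 and 1/3 = 1/3
(p implies r) or (p and p) = 0 or 1/3 = 1/3
(not p and q) or ((p implies r) or (p and p)) = 0 or 1/3 = 1/3
No assignment yields a value below 1/3, so this is the minimum.

1/3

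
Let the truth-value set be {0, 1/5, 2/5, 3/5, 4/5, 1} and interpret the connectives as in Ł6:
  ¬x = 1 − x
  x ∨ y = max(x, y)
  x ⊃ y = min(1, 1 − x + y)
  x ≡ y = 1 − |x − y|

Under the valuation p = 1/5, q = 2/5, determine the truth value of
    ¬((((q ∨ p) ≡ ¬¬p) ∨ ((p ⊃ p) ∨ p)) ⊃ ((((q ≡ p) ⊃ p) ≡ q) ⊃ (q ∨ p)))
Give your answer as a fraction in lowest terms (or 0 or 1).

3/5

q ∨ p = 2/5 ∨ 1/5 = 2/5
¬p = ¬1/5 = 4/5
¬¬p = ¬4/5 = 1/5
(q ∨ p) ≡ ¬¬p = 2/5 ≡ 1/5 = 4/5
p ⊃ p = 1/5 ⊃ 1/5 = 1
(p ⊃ p) ∨ p = 1 ∨ 1/5 = 1
((q ∨ p) ≡ ¬¬p) ∨ ((p ⊃ p) ∨ p) = 4/5 ∨ 1 = 1
q ≡ p = 2/5 ≡ 1/5 = 4/5
(q ≡ p) ⊃ p = 4/5 ⊃ 1/5 = 2/5
((q ≡ p) ⊃ p) ≡ q = 2/5 ≡ 2/5 = 1
q ∨ p = 2/5 ∨ 1/5 = 2/5
(((q ≡ p) ⊃ p) ≡ q) ⊃ (q ∨ p) = 1 ⊃ 2/5 = 2/5
(((q ∨ p) ≡ ¬¬p) ∨ ((p ⊃ p) ∨ p)) ⊃ ((((q ≡ p) ⊃ p) ≡ q) ⊃ (q ∨ p)) = 1 ⊃ 2/5 = 2/5
¬((((q ∨ p) ≡ ¬¬p) ∨ ((p ⊃ p) ∨ p)) ⊃ ((((q ≡ p) ⊃ p) ≡ q) ⊃ (q ∨ p))) = ¬2/5 = 3/5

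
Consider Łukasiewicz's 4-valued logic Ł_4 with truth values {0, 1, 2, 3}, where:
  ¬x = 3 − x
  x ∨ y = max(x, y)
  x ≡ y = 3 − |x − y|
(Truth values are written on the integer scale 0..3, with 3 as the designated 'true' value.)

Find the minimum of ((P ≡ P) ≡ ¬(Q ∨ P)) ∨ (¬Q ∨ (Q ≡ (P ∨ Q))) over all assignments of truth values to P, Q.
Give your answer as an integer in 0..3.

Take P = 2, Q = 1:
P ≡ P = 2 ≡ 2 = 3
Q ∨ P = 1 ∨ 2 = 2
¬(Q ∨ P) = ¬2 = 1
(P ≡ P) ≡ ¬(Q ∨ P) = 3 ≡ 1 = 1
¬Q = ¬1 = 2
P ∨ Q = 2 ∨ 1 = 2
Q ≡ (P ∨ Q) = 1 ≡ 2 = 2
¬Q ∨ (Q ≡ (P ∨ Q)) = 2 ∨ 2 = 2
((P ≡ P) ≡ ¬(Q ∨ P)) ∨ (¬Q ∨ (Q ≡ (P ∨ Q))) = 1 ∨ 2 = 2
No assignment yields a value below 2, so this is the minimum.

2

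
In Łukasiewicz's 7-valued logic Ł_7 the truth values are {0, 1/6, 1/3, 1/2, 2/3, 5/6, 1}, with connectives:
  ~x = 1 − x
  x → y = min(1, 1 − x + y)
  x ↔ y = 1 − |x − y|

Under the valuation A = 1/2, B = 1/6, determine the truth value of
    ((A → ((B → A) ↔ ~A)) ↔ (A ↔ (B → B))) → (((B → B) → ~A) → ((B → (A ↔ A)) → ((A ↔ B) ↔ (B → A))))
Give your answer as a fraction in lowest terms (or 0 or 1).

1

B → A = 1/6 → 1/2 = 1
~A = ~1/2 = 1/2
(B → A) ↔ ~A = 1 ↔ 1/2 = 1/2
A → ((B → A) ↔ ~A) = 1/2 → 1/2 = 1
B → B = 1/6 → 1/6 = 1
A ↔ (B → B) = 1/2 ↔ 1 = 1/2
(A → ((B → A) ↔ ~A)) ↔ (A ↔ (B → B)) = 1 ↔ 1/2 = 1/2
B → B = 1/6 → 1/6 = 1
~A = ~1/2 = 1/2
(B → B) → ~A = 1 → 1/2 = 1/2
A ↔ A = 1/2 ↔ 1/2 = 1
B → (A ↔ A) = 1/6 → 1 = 1
A ↔ B = 1/2 ↔ 1/6 = 2/3
B → A = 1/6 → 1/2 = 1
(A ↔ B) ↔ (B → A) = 2/3 ↔ 1 = 2/3
(B → (A ↔ A)) → ((A ↔ B) ↔ (B → A)) = 1 → 2/3 = 2/3
((B → B) → ~A) → ((B → (A ↔ A)) → ((A ↔ B) ↔ (B → A))) = 1/2 → 2/3 = 1
((A → ((B → A) ↔ ~A)) ↔ (A ↔ (B → B))) → (((B → B) → ~A) → ((B → (A ↔ A)) → ((A ↔ B) ↔ (B → A)))) = 1/2 → 1 = 1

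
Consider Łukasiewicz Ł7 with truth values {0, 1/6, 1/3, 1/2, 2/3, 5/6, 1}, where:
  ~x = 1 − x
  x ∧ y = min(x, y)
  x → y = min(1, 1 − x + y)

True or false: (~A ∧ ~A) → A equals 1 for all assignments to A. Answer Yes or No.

No

Counterexample: take A = 0.
~A = ~0 = 1
~A = ~0 = 1
~A ∧ ~A = 1 ∧ 1 = 1
(~A ∧ ~A) → A = 1 → 0 = 0
This gives 0 ≠ 1.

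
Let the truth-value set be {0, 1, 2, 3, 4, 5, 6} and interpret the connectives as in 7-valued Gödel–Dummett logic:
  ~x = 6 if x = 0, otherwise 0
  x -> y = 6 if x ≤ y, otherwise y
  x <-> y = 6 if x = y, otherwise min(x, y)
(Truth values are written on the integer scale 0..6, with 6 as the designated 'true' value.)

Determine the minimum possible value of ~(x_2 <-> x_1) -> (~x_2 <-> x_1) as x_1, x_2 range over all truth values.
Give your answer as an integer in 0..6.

Take x_1 = 1, x_2 = 0:
x_2 <-> x_1 = 0 <-> 1 = 0
~(x_2 <-> x_1) = ~0 = 6
~x_2 = ~0 = 6
~x_2 <-> x_1 = 6 <-> 1 = 1
~(x_2 <-> x_1) -> (~x_2 <-> x_1) = 6 -> 1 = 1
No assignment yields a value below 1, so this is the minimum.

1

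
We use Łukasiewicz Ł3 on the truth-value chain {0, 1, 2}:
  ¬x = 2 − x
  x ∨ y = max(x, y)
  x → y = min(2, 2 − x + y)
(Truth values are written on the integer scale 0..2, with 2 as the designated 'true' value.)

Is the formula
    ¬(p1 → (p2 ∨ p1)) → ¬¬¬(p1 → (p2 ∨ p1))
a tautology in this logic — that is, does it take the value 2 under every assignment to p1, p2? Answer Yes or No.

Yes

p1 = 0, p2 = 0 ↦ 2
p1 = 0, p2 = 1 ↦ 2
p1 = 0, p2 = 2 ↦ 2
p1 = 1, p2 = 0 ↦ 2
p1 = 1, p2 = 1 ↦ 2
p1 = 1, p2 = 2 ↦ 2
p1 = 2, p2 = 0 ↦ 2
p1 = 2, p2 = 1 ↦ 2
p1 = 2, p2 = 2 ↦ 2
Every assignment gives a value ≥ 2.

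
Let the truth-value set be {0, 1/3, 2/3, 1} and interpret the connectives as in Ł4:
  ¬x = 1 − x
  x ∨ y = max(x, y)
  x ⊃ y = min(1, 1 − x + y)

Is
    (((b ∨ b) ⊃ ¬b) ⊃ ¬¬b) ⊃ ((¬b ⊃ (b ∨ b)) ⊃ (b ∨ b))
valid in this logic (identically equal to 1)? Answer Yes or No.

Counterexample: take b = 2/3.
b ∨ b = 2/3 ∨ 2/3 = 2/3
¬b = ¬2/3 = 1/3
(b ∨ b) ⊃ ¬b = 2/3 ⊃ 1/3 = 2/3
¬b = ¬2/3 = 1/3
¬¬b = ¬1/3 = 2/3
((b ∨ b) ⊃ ¬b) ⊃ ¬¬b = 2/3 ⊃ 2/3 = 1
¬b = ¬2/3 = 1/3
b ∨ b = 2/3 ∨ 2/3 = 2/3
¬b ⊃ (b ∨ b) = 1/3 ⊃ 2/3 = 1
b ∨ b = 2/3 ∨ 2/3 = 2/3
(¬b ⊃ (b ∨ b)) ⊃ (b ∨ b) = 1 ⊃ 2/3 = 2/3
(((b ∨ b) ⊃ ¬b) ⊃ ¬¬b) ⊃ ((¬b ⊃ (b ∨ b)) ⊃ (b ∨ b)) = 1 ⊃ 2/3 = 2/3
This gives 2/3 ≠ 1.

No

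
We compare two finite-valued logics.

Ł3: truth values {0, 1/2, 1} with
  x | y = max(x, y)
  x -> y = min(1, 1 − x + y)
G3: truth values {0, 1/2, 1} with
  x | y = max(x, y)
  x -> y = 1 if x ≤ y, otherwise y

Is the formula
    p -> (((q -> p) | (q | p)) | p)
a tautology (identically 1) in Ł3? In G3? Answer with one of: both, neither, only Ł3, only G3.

In Ł3: every assignment gives 1 — tautology.
In G3: every assignment gives 1 — tautology.

both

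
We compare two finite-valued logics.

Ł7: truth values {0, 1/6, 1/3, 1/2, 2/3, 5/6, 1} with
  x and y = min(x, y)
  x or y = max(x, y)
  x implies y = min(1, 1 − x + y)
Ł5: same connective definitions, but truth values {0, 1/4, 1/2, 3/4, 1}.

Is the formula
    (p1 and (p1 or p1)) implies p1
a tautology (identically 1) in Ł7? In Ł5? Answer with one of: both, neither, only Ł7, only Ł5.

In Ł7: every assignment gives 1 — tautology.
In Ł5: every assignment gives 1 — tautology.

both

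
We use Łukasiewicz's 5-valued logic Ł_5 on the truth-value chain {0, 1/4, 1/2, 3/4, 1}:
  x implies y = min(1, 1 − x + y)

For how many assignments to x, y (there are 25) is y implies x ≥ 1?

value 1: 15 assignments (counts)
value 3/4: 4 assignments
value 1/2: 3 assignments
value 1/4: 2 assignments
value 0: 1 assignment
So 15 of the 25 assignments meet the threshold.

15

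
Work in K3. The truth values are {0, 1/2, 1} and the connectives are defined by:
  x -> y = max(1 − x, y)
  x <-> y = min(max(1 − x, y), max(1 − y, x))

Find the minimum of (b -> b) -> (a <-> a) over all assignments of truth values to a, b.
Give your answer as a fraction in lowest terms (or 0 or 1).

1/2

Take a = 1/2, b = 0:
b -> b = 0 -> 0 = 1
a <-> a = 1/2 <-> 1/2 = 1/2
(b -> b) -> (a <-> a) = 1 -> 1/2 = 1/2
No assignment yields a value below 1/2, so this is the minimum.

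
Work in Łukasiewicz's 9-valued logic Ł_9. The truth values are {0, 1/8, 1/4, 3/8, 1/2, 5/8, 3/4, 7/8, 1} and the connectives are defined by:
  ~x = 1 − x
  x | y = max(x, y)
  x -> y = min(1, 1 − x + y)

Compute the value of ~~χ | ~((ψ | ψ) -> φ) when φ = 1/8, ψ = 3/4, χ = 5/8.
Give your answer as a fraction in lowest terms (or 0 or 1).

5/8

~χ = ~5/8 = 3/8
~~χ = ~3/8 = 5/8
ψ | ψ = 3/4 | 3/4 = 3/4
(ψ | ψ) -> φ = 3/4 -> 1/8 = 3/8
~((ψ | ψ) -> φ) = ~3/8 = 5/8
~~χ | ~((ψ | ψ) -> φ) = 5/8 | 5/8 = 5/8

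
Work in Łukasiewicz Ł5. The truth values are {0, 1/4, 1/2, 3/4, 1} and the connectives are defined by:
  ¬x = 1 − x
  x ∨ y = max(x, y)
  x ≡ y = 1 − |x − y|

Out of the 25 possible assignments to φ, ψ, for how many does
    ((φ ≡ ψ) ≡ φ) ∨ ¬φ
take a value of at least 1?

11

value 1: 11 assignments (counts)
value 3/4: 9 assignments
value 1/2: 3 assignments
value 1/4: 1 assignment
value 0: 1 assignment
So 11 of the 25 assignments meet the threshold.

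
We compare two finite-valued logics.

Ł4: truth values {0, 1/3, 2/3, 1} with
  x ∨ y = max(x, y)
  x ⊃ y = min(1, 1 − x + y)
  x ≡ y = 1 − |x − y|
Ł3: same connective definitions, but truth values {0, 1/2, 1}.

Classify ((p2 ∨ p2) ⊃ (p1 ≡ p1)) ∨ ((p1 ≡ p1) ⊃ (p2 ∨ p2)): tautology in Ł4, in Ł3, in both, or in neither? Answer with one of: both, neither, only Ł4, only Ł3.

both

In Ł4: every assignment gives 1 — tautology.
In Ł3: every assignment gives 1 — tautology.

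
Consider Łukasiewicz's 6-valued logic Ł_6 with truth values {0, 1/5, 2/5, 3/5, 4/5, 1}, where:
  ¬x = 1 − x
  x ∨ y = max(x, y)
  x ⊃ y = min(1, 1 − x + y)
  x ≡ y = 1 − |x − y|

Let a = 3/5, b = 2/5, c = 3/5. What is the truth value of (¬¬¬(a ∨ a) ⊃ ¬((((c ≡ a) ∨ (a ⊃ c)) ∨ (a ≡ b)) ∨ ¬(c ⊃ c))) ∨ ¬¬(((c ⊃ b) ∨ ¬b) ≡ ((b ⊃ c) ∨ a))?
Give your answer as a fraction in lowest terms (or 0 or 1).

4/5

a ∨ a = 3/5 ∨ 3/5 = 3/5
¬(a ∨ a) = ¬3/5 = 2/5
¬¬(a ∨ a) = ¬2/5 = 3/5
¬¬¬(a ∨ a) = ¬3/5 = 2/5
c ≡ a = 3/5 ≡ 3/5 = 1
a ⊃ c = 3/5 ⊃ 3/5 = 1
(c ≡ a) ∨ (a ⊃ c) = 1 ∨ 1 = 1
a ≡ b = 3/5 ≡ 2/5 = 4/5
((c ≡ a) ∨ (a ⊃ c)) ∨ (a ≡ b) = 1 ∨ 4/5 = 1
c ⊃ c = 3/5 ⊃ 3/5 = 1
¬(c ⊃ c) = ¬1 = 0
(((c ≡ a) ∨ (a ⊃ c)) ∨ (a ≡ b)) ∨ ¬(c ⊃ c) = 1 ∨ 0 = 1
¬((((c ≡ a) ∨ (a ⊃ c)) ∨ (a ≡ b)) ∨ ¬(c ⊃ c)) = ¬1 = 0
¬¬¬(a ∨ a) ⊃ ¬((((c ≡ a) ∨ (a ⊃ c)) ∨ (a ≡ b)) ∨ ¬(c ⊃ c)) = 2/5 ⊃ 0 = 3/5
c ⊃ b = 3/5 ⊃ 2/5 = 4/5
¬b = ¬2/5 = 3/5
(c ⊃ b) ∨ ¬b = 4/5 ∨ 3/5 = 4/5
b ⊃ c = 2/5 ⊃ 3/5 = 1
(b ⊃ c) ∨ a = 1 ∨ 3/5 = 1
((c ⊃ b) ∨ ¬b) ≡ ((b ⊃ c) ∨ a) = 4/5 ≡ 1 = 4/5
¬(((c ⊃ b) ∨ ¬b) ≡ ((b ⊃ c) ∨ a)) = ¬4/5 = 1/5
¬¬(((c ⊃ b) ∨ ¬b) ≡ ((b ⊃ c) ∨ a)) = ¬1/5 = 4/5
(¬¬¬(a ∨ a) ⊃ ¬((((c ≡ a) ∨ (a ⊃ c)) ∨ (a ≡ b)) ∨ ¬(c ⊃ c))) ∨ ¬¬(((c ⊃ b) ∨ ¬b) ≡ ((b ⊃ c) ∨ a)) = 3/5 ∨ 4/5 = 4/5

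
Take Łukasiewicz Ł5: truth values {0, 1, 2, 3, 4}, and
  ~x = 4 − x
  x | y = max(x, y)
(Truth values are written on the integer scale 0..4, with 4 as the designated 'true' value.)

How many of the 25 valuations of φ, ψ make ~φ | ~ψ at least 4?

9

value 4: 9 assignments (counts)
value 3: 7 assignments
value 2: 5 assignments
value 1: 3 assignments
value 0: 1 assignment
So 9 of the 25 assignments meet the threshold.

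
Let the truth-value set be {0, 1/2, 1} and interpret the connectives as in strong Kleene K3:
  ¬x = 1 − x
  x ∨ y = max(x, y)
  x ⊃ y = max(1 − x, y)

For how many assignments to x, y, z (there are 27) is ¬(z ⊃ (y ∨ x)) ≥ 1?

value 1: 1 assignment (counts)
value 1/2: 7 assignments
value 0: 19 assignments
So 1 of the 27 assignments meets the threshold.

1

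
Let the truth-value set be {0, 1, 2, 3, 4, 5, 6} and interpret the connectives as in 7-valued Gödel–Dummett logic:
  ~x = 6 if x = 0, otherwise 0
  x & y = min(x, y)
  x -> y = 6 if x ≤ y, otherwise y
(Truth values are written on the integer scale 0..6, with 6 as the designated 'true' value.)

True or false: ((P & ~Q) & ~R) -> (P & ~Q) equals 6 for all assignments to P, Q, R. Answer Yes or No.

Yes

At P = 4, Q = 1, R = 4, for instance:
~Q = ~1 = 0
P & ~Q = 4 & 0 = 0
~R = ~4 = 0
(P & ~Q) & ~R = 0 & 0 = 0
((P & ~Q) & ~R) -> (P & ~Q) = 0 -> 0 = 6
and checking the remaining 342 assignments likewise gives ≥ 6 in every case.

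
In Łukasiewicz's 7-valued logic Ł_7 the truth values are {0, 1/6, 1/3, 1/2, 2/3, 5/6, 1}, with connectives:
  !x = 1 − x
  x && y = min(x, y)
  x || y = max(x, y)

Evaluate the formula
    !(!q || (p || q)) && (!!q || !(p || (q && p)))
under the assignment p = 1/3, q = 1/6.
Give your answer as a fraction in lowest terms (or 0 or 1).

!q = !1/6 = 5/6
p || q = 1/3 || 1/6 = 1/3
!q || (p || q) = 5/6 || 1/3 = 5/6
!(!q || (p || q)) = !5/6 = 1/6
!q = !1/6 = 5/6
!!q = !5/6 = 1/6
q && p = 1/6 && 1/3 = 1/6
p || (q && p) = 1/3 || 1/6 = 1/3
!(p || (q && p)) = !1/3 = 2/3
!!q || !(p || (q && p)) = 1/6 || 2/3 = 2/3
!(!q || (p || q)) && (!!q || !(p || (q && p))) = 1/6 && 2/3 = 1/6

1/6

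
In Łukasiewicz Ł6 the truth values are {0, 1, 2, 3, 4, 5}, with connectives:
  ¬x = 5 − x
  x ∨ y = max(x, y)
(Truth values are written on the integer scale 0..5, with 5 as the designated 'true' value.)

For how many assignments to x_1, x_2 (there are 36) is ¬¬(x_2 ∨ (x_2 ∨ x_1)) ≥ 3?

27

value 5: 11 assignments (counts)
value 4: 9 assignments (counts)
value 3: 7 assignments (counts)
value 2: 5 assignments
value 1: 3 assignments
value 0: 1 assignment
So 27 of the 36 assignments meet the threshold.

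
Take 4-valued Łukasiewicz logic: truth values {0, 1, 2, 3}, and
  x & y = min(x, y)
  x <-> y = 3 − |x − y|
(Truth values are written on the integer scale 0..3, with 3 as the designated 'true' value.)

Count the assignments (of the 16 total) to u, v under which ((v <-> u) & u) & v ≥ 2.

u = 0, v = 0 ↦ 0  <
u = 0, v = 1 ↦ 0  <
u = 0, v = 2 ↦ 0  <
u = 0, v = 3 ↦ 0  <
u = 1, v = 0 ↦ 0  <
u = 1, v = 1 ↦ 1  <
u = 1, v = 2 ↦ 1  <
u = 1, v = 3 ↦ 1  <
u = 2, v = 0 ↦ 0  <
u = 2, v = 1 ↦ 1  <
u = 2, v = 2 ↦ 2  ≥
u = 2, v = 3 ↦ 2  ≥
u = 3, v = 0 ↦ 0  <
u = 3, v = 1 ↦ 1  <
u = 3, v = 2 ↦ 2  ≥
u = 3, v = 3 ↦ 3  ≥
So 4 of the 16 assignments meet the threshold.

4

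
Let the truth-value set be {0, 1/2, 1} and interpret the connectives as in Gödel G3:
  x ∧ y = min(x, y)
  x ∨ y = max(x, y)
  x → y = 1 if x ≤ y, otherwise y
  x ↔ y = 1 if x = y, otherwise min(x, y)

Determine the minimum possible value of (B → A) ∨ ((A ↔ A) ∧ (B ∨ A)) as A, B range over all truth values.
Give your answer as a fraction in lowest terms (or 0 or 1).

Take A = 0, B = 1/2:
B → A = 1/2 → 0 = 0
A ↔ A = 0 ↔ 0 = 1
B ∨ A = 1/2 ∨ 0 = 1/2
(A ↔ A) ∧ (B ∨ A) = 1 ∧ 1/2 = 1/2
(B → A) ∨ ((A ↔ A) ∧ (B ∨ A)) = 0 ∨ 1/2 = 1/2
No assignment yields a value below 1/2, so this is the minimum.

1/2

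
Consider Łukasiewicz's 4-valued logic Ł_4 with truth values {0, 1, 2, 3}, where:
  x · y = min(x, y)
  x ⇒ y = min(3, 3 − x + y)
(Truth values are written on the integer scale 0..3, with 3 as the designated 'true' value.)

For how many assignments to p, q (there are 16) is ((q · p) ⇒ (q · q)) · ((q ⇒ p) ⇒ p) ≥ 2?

12

p = 0, q = 0 ↦ 0  <
p = 0, q = 1 ↦ 1  <
p = 0, q = 2 ↦ 2  ≥
p = 0, q = 3 ↦ 3  ≥
p = 1, q = 0 ↦ 1  <
p = 1, q = 1 ↦ 1  <
p = 1, q = 2 ↦ 2  ≥
p = 1, q = 3 ↦ 3  ≥
p = 2, q = 0 ↦ 2  ≥
p = 2, q = 1 ↦ 2  ≥
p = 2, q = 2 ↦ 2  ≥
p = 2, q = 3 ↦ 3  ≥
p = 3, q = 0 ↦ 3  ≥
p = 3, q = 1 ↦ 3  ≥
p = 3, q = 2 ↦ 3  ≥
p = 3, q = 3 ↦ 3  ≥
So 12 of the 16 assignments meet the threshold.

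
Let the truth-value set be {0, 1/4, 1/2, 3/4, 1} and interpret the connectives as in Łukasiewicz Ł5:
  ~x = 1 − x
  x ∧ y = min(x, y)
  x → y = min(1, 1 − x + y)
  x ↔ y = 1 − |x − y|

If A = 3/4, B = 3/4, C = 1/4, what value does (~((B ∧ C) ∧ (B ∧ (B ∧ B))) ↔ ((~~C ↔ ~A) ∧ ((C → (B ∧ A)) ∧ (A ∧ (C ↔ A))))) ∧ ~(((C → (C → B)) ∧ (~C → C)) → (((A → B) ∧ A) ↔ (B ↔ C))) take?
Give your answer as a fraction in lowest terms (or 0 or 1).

0

B ∧ C = 3/4 ∧ 1/4 = 1/4
B ∧ B = 3/4 ∧ 3/4 = 3/4
B ∧ (B ∧ B) = 3/4 ∧ 3/4 = 3/4
(B ∧ C) ∧ (B ∧ (B ∧ B)) = 1/4 ∧ 3/4 = 1/4
~((B ∧ C) ∧ (B ∧ (B ∧ B))) = ~1/4 = 3/4
~C = ~1/4 = 3/4
~~C = ~3/4 = 1/4
~A = ~3/4 = 1/4
~~C ↔ ~A = 1/4 ↔ 1/4 = 1
B ∧ A = 3/4 ∧ 3/4 = 3/4
C → (B ∧ A) = 1/4 → 3/4 = 1
C ↔ A = 1/4 ↔ 3/4 = 1/2
A ∧ (C ↔ A) = 3/4 ∧ 1/2 = 1/2
(C → (B ∧ A)) ∧ (A ∧ (C ↔ A)) = 1 ∧ 1/2 = 1/2
(~~C ↔ ~A) ∧ ((C → (B ∧ A)) ∧ (A ∧ (C ↔ A))) = 1 ∧ 1/2 = 1/2
~((B ∧ C) ∧ (B ∧ (B ∧ B))) ↔ ((~~C ↔ ~A) ∧ ((C → (B ∧ A)) ∧ (A ∧ (C ↔ A)))) = 3/4 ↔ 1/2 = 3/4
C → B = 1/4 → 3/4 = 1
C → (C → B) = 1/4 → 1 = 1
~C = ~1/4 = 3/4
~C → C = 3/4 → 1/4 = 1/2
(C → (C → B)) ∧ (~C → C) = 1 ∧ 1/2 = 1/2
A → B = 3/4 → 3/4 = 1
(A → B) ∧ A = 1 ∧ 3/4 = 3/4
B ↔ C = 3/4 ↔ 1/4 = 1/2
((A → B) ∧ A) ↔ (B ↔ C) = 3/4 ↔ 1/2 = 3/4
((C → (C → B)) ∧ (~C → C)) → (((A → B) ∧ A) ↔ (B ↔ C)) = 1/2 → 3/4 = 1
~(((C → (C → B)) ∧ (~C → C)) → (((A → B) ∧ A) ↔ (B ↔ C))) = ~1 = 0
(~((B ∧ C) ∧ (B ∧ (B ∧ B))) ↔ ((~~C ↔ ~A) ∧ ((C → (B ∧ A)) ∧ (A ∧ (C ↔ A))))) ∧ ~(((C → (C → B)) ∧ (~C → C)) → (((A → B) ∧ A) ↔ (B ↔ C))) = 3/4 ∧ 0 = 0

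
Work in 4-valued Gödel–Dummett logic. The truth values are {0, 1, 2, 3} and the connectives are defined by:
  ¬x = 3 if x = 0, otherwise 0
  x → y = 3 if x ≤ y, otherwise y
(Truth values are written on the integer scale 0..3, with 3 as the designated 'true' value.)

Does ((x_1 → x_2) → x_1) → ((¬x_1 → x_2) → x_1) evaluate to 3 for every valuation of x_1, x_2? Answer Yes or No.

Counterexample: take x_1 = 1, x_2 = 0.
x_1 → x_2 = 1 → 0 = 0
(x_1 → x_2) → x_1 = 0 → 1 = 3
¬x_1 = ¬1 = 0
¬x_1 → x_2 = 0 → 0 = 3
(¬x_1 → x_2) → x_1 = 3 → 1 = 1
((x_1 → x_2) → x_1) → ((¬x_1 → x_2) → x_1) = 3 → 1 = 1
This gives 1 ≠ 3.

No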